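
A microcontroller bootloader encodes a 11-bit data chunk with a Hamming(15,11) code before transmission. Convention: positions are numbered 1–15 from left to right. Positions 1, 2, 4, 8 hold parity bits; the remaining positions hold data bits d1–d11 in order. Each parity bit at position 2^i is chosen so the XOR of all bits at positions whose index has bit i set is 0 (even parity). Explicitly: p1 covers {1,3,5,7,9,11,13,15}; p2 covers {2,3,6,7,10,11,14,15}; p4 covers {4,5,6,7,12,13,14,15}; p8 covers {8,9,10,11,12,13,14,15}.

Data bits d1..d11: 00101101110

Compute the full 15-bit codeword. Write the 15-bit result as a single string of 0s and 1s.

Place data at non-parity positions: p1 p2 0 p4 0 1 0 p8 1 1 0 1 1 1 0
p1 (pos 1,3,5,7,9,11,13,15): XOR of data positions = 0⊕0⊕0⊕1⊕0⊕1⊕0 = 0
p2 (pos 2,3,6,7,10,11,14,15): XOR of data positions = 0⊕1⊕0⊕1⊕0⊕1⊕0 = 1
p4 (pos 4,5,6,7,12,13,14,15): XOR of data positions = 0⊕1⊕0⊕1⊕1⊕1⊕0 = 0
p8 (pos 8,9,10,11,12,13,14,15): XOR of data positions = 1⊕1⊕0⊕1⊕1⊕1⊕0 = 1
Codeword: 010001011101110

010001011101110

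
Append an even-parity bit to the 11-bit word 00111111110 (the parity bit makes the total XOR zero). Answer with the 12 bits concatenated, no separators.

XOR of the 11 data bits: 0⊕0⊕1⊕1⊕1⊕1⊕1⊕1⊕1⊕1⊕0 = 0
Parity bit = 0 (so all 12 bits XOR to 0).

001111111100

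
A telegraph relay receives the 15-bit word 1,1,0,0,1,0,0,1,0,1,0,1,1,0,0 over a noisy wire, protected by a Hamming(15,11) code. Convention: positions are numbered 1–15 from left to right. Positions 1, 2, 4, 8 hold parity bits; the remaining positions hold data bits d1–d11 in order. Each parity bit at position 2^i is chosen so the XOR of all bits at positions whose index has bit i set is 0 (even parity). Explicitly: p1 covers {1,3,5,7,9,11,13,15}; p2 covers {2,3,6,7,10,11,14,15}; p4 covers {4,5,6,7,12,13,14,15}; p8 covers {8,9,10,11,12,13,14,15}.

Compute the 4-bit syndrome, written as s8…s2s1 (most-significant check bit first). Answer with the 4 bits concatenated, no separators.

0101

s1 (pos 1,3,5,7,9,11,13,15): 1⊕0⊕1⊕0⊕0⊕0⊕1⊕0 = 1
s2 (pos 2,3,6,7,10,11,14,15): 1⊕0⊕0⊕0⊕1⊕0⊕0⊕0 = 0
s4 (pos 4,5,6,7,12,13,14,15): 0⊕1⊕0⊕0⊕1⊕1⊕0⊕0 = 1
s8 (pos 8,9,10,11,12,13,14,15): 1⊕0⊕1⊕0⊕1⊕1⊕0⊕0 = 0
Syndrome s8…s1 = 0101 → error at position 5.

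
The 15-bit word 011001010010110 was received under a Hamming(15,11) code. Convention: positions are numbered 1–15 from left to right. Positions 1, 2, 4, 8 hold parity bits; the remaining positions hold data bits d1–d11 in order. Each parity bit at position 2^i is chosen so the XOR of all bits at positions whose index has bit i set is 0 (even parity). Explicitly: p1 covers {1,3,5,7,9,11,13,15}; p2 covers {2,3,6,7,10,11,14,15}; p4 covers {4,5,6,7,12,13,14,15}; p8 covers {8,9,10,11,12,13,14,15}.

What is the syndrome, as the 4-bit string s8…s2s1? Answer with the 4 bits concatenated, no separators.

0111

s1 (pos 1,3,5,7,9,11,13,15): 0⊕1⊕0⊕0⊕0⊕1⊕1⊕0 = 1
s2 (pos 2,3,6,7,10,11,14,15): 1⊕1⊕1⊕0⊕0⊕1⊕1⊕0 = 1
s4 (pos 4,5,6,7,12,13,14,15): 0⊕0⊕1⊕0⊕0⊕1⊕1⊕0 = 1
s8 (pos 8,9,10,11,12,13,14,15): 1⊕0⊕0⊕1⊕0⊕1⊕1⊕0 = 0
Syndrome s8…s1 = 0111 → error at position 7.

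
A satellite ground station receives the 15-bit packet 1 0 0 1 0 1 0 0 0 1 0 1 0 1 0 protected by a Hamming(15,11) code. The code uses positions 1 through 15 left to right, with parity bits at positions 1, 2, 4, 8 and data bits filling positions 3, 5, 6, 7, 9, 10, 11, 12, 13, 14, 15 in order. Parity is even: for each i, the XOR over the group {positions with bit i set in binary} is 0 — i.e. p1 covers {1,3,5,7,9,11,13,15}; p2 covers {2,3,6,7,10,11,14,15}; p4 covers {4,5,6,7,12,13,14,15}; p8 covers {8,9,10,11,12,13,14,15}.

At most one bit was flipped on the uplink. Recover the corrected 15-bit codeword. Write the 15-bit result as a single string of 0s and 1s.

100101000111010

s1 (pos 1,3,5,7,9,11,13,15): 1⊕0⊕0⊕0⊕0⊕0⊕0⊕0 = 1
s2 (pos 2,3,6,7,10,11,14,15): 0⊕0⊕1⊕0⊕1⊕0⊕1⊕0 = 1
s4 (pos 4,5,6,7,12,13,14,15): 1⊕0⊕1⊕0⊕1⊕0⊕1⊕0 = 0
s8 (pos 8,9,10,11,12,13,14,15): 0⊕0⊕1⊕0⊕1⊕0⊕1⊕0 = 1
Syndrome s8…s1 = 1011 → error at position 11.
Flip position 11: 100101000101010 → 100101000111010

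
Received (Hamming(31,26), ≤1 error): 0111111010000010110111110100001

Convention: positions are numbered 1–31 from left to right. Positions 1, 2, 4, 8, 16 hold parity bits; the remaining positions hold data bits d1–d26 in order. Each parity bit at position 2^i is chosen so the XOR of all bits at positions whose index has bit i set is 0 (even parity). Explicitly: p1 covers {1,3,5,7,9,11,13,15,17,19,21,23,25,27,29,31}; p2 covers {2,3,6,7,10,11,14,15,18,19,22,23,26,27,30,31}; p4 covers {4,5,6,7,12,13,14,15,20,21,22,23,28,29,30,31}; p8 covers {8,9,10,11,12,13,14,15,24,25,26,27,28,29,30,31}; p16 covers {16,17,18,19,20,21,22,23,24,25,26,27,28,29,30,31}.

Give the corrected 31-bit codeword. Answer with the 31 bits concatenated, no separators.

s1 (pos 1,3,5,7,9,11,13,15,17,19,21,23,25,27,29,31): 0⊕1⊕1⊕1⊕1⊕0⊕0⊕1⊕1⊕0⊕1⊕1⊕0⊕0⊕0⊕1 = 1
s2 (pos 2,3,6,7,10,11,14,15,18,19,22,23,26,27,30,31): 1⊕1⊕1⊕1⊕0⊕0⊕0⊕1⊕1⊕0⊕1⊕1⊕1⊕0⊕0⊕1 = 0
s4 (pos 4,5,6,7,12,13,14,15,20,21,22,23,28,29,30,31): 1⊕1⊕1⊕1⊕0⊕0⊕0⊕1⊕1⊕1⊕1⊕1⊕0⊕0⊕0⊕1 = 0
s8 (pos 8,9,10,11,12,13,14,15,24,25,26,27,28,29,30,31): 0⊕1⊕0⊕0⊕0⊕0⊕0⊕1⊕1⊕0⊕1⊕0⊕0⊕0⊕0⊕1 = 1
s16 (pos 16,17,18,19,20,21,22,23,24,25,26,27,28,29,30,31): 0⊕1⊕1⊕0⊕1⊕1⊕1⊕1⊕1⊕0⊕1⊕0⊕0⊕0⊕0⊕1 = 1
Syndrome s16…s1 = 11001 → error at position 25.
Flip position 25: 0111111010000010110111110100001 → 0111111010000010110111111100001

0111111010000010110111111100001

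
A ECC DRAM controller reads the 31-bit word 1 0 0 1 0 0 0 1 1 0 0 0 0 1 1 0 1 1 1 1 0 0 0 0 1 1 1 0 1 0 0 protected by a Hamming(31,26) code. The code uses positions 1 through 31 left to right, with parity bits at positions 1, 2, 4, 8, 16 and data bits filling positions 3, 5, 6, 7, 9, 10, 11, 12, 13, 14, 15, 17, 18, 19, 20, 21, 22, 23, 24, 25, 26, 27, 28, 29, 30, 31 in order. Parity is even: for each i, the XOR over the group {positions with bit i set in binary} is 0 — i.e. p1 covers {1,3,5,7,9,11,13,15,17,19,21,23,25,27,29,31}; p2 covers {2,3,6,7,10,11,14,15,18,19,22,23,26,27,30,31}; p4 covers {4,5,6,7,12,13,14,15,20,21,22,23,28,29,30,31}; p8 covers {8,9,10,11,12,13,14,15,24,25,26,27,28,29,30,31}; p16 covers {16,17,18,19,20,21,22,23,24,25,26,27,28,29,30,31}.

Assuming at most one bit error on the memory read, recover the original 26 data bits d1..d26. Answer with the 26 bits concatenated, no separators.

00001000011111100001110100

s1 (pos 1,3,5,7,9,11,13,15,17,19,21,23,25,27,29,31): 1⊕0⊕0⊕0⊕1⊕0⊕0⊕1⊕1⊕1⊕0⊕0⊕1⊕1⊕1⊕0 = 0
s2 (pos 2,3,6,7,10,11,14,15,18,19,22,23,26,27,30,31): 0⊕0⊕0⊕0⊕0⊕0⊕1⊕1⊕1⊕1⊕0⊕0⊕1⊕1⊕0⊕0 = 0
s4 (pos 4,5,6,7,12,13,14,15,20,21,22,23,28,29,30,31): 1⊕0⊕0⊕0⊕0⊕0⊕1⊕1⊕1⊕0⊕0⊕0⊕0⊕1⊕0⊕0 = 1
s8 (pos 8,9,10,11,12,13,14,15,24,25,26,27,28,29,30,31): 1⊕1⊕0⊕0⊕0⊕0⊕1⊕1⊕0⊕1⊕1⊕1⊕0⊕1⊕0⊕0 = 0
s16 (pos 16,17,18,19,20,21,22,23,24,25,26,27,28,29,30,31): 0⊕1⊕1⊕1⊕1⊕0⊕0⊕0⊕0⊕1⊕1⊕1⊕0⊕1⊕0⊕0 = 0
Syndrome s16…s1 = 00100 → error at position 4.
Flip position 4: 1001000110000110111100001110100 → 1000000110000110111100001110100
Read data bits from positions 3,5,6,7,9,10,11,12,13,14,15,17,18,19,20,21,22,23,24,25,26,27,28,29,30,31: 00001000011111100001110100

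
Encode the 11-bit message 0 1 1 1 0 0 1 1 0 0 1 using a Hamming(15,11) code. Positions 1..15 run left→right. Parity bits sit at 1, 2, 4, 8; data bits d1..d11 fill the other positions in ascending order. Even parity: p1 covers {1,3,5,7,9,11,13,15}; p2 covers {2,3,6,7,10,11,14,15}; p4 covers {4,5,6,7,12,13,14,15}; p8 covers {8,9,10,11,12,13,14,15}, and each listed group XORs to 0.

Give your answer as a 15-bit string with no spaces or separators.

Place data at non-parity positions: p1 p2 0 p4 1 1 1 p8 0 0 1 1 0 0 1
p1 (pos 1,3,5,7,9,11,13,15): XOR of data positions = 0⊕1⊕1⊕0⊕1⊕0⊕1 = 0
p2 (pos 2,3,6,7,10,11,14,15): XOR of data positions = 0⊕1⊕1⊕0⊕1⊕0⊕1 = 0
p4 (pos 4,5,6,7,12,13,14,15): XOR of data positions = 1⊕1⊕1⊕1⊕0⊕0⊕1 = 1
p8 (pos 8,9,10,11,12,13,14,15): XOR of data positions = 0⊕0⊕1⊕1⊕0⊕0⊕1 = 1
Codeword: 000111110011001

000111110011001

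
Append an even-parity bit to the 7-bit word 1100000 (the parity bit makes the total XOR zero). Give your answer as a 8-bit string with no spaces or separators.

11000000

XOR of the 7 data bits: 1⊕1⊕0⊕0⊕0⊕0⊕0 = 0
Parity bit = 0 (so all 8 bits XOR to 0).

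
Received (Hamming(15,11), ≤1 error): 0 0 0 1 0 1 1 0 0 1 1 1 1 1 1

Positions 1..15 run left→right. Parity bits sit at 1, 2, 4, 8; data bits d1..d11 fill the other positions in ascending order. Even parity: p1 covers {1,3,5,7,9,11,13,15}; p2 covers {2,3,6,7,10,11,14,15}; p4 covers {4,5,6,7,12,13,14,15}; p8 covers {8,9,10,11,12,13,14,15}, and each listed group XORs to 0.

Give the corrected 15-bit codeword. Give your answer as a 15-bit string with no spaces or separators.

s1 (pos 1,3,5,7,9,11,13,15): 0⊕0⊕0⊕1⊕0⊕1⊕1⊕1 = 0
s2 (pos 2,3,6,7,10,11,14,15): 0⊕0⊕1⊕1⊕1⊕1⊕1⊕1 = 0
s4 (pos 4,5,6,7,12,13,14,15): 1⊕0⊕1⊕1⊕1⊕1⊕1⊕1 = 1
s8 (pos 8,9,10,11,12,13,14,15): 0⊕0⊕1⊕1⊕1⊕1⊕1⊕1 = 0
Syndrome s8…s1 = 0100 → error at position 4.
Flip position 4: 000101100111111 → 000001100111111

000001100111111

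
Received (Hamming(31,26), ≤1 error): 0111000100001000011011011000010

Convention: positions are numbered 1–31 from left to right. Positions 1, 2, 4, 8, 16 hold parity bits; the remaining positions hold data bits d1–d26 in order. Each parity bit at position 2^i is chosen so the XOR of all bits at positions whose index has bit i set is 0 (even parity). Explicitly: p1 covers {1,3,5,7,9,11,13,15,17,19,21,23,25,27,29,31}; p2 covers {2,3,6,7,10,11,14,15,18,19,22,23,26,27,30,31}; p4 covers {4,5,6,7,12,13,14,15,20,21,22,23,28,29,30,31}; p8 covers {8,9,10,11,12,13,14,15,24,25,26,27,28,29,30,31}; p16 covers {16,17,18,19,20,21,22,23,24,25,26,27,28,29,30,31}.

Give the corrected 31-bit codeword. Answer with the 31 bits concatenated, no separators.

s1 (pos 1,3,5,7,9,11,13,15,17,19,21,23,25,27,29,31): 0⊕1⊕0⊕0⊕0⊕0⊕1⊕0⊕0⊕1⊕1⊕0⊕1⊕0⊕0⊕0 = 1
s2 (pos 2,3,6,7,10,11,14,15,18,19,22,23,26,27,30,31): 1⊕1⊕0⊕0⊕0⊕0⊕0⊕0⊕1⊕1⊕1⊕0⊕0⊕0⊕1⊕0 = 0
s4 (pos 4,5,6,7,12,13,14,15,20,21,22,23,28,29,30,31): 1⊕0⊕0⊕0⊕0⊕1⊕0⊕0⊕0⊕1⊕1⊕0⊕0⊕0⊕1⊕0 = 1
s8 (pos 8,9,10,11,12,13,14,15,24,25,26,27,28,29,30,31): 1⊕0⊕0⊕0⊕0⊕1⊕0⊕0⊕1⊕1⊕0⊕0⊕0⊕0⊕1⊕0 = 1
s16 (pos 16,17,18,19,20,21,22,23,24,25,26,27,28,29,30,31): 0⊕0⊕1⊕1⊕0⊕1⊕1⊕0⊕1⊕1⊕0⊕0⊕0⊕0⊕1⊕0 = 1
Syndrome s16…s1 = 11101 → error at position 29.
Flip position 29: 0111000100001000011011011000010 → 0111000100001000011011011000110

0111000100001000011011011000110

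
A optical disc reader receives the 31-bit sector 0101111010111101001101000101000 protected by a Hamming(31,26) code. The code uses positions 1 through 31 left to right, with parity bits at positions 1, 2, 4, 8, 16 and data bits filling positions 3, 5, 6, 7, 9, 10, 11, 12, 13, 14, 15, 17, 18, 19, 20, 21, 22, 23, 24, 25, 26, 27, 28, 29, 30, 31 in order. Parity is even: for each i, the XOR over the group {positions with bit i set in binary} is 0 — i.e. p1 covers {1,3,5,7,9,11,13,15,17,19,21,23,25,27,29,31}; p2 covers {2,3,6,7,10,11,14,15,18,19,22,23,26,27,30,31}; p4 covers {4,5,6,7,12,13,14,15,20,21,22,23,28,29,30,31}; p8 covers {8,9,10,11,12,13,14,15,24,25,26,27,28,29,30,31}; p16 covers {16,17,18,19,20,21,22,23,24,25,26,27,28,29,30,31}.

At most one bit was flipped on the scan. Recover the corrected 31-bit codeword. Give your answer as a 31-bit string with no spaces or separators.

s1 (pos 1,3,5,7,9,11,13,15,17,19,21,23,25,27,29,31): 0⊕0⊕1⊕1⊕1⊕1⊕1⊕0⊕0⊕1⊕0⊕0⊕0⊕0⊕0⊕0 = 0
s2 (pos 2,3,6,7,10,11,14,15,18,19,22,23,26,27,30,31): 1⊕0⊕1⊕1⊕0⊕1⊕1⊕0⊕0⊕1⊕1⊕0⊕1⊕0⊕0⊕0 = 0
s4 (pos 4,5,6,7,12,13,14,15,20,21,22,23,28,29,30,31): 1⊕1⊕1⊕1⊕1⊕1⊕1⊕0⊕1⊕0⊕1⊕0⊕1⊕0⊕0⊕0 = 0
s8 (pos 8,9,10,11,12,13,14,15,24,25,26,27,28,29,30,31): 0⊕1⊕0⊕1⊕1⊕1⊕1⊕0⊕0⊕0⊕1⊕0⊕1⊕0⊕0⊕0 = 1
s16 (pos 16,17,18,19,20,21,22,23,24,25,26,27,28,29,30,31): 1⊕0⊕0⊕1⊕1⊕0⊕1⊕0⊕0⊕0⊕1⊕0⊕1⊕0⊕0⊕0 = 0
Syndrome s16…s1 = 01000 → error at position 8.
Flip position 8: 0101111010111101001101000101000 → 0101111110111101001101000101000

0101111110111101001101000101000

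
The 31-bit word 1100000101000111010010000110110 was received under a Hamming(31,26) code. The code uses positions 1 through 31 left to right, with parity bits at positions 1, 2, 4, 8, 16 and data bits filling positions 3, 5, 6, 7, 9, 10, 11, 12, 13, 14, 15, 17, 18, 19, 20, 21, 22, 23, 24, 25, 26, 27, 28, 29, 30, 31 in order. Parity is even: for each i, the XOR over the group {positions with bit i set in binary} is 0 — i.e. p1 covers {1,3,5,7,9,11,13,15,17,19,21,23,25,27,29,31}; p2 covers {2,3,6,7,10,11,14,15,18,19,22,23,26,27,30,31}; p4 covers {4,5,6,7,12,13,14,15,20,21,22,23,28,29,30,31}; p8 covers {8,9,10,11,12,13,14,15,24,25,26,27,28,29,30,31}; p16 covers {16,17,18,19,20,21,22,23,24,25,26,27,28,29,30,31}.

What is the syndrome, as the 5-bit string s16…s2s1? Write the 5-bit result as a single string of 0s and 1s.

10101

s1 (pos 1,3,5,7,9,11,13,15,17,19,21,23,25,27,29,31): 1⊕0⊕0⊕0⊕0⊕0⊕0⊕1⊕0⊕0⊕1⊕0⊕0⊕1⊕1⊕0 = 1
s2 (pos 2,3,6,7,10,11,14,15,18,19,22,23,26,27,30,31): 1⊕0⊕0⊕0⊕1⊕0⊕1⊕1⊕1⊕0⊕0⊕0⊕1⊕1⊕1⊕0 = 0
s4 (pos 4,5,6,7,12,13,14,15,20,21,22,23,28,29,30,31): 0⊕0⊕0⊕0⊕0⊕0⊕1⊕1⊕0⊕1⊕0⊕0⊕0⊕1⊕1⊕0 = 1
s8 (pos 8,9,10,11,12,13,14,15,24,25,26,27,28,29,30,31): 1⊕0⊕1⊕0⊕0⊕0⊕1⊕1⊕0⊕0⊕1⊕1⊕0⊕1⊕1⊕0 = 0
s16 (pos 16,17,18,19,20,21,22,23,24,25,26,27,28,29,30,31): 1⊕0⊕1⊕0⊕0⊕1⊕0⊕0⊕0⊕0⊕1⊕1⊕0⊕1⊕1⊕0 = 1
Syndrome s16…s1 = 10101 → error at position 21.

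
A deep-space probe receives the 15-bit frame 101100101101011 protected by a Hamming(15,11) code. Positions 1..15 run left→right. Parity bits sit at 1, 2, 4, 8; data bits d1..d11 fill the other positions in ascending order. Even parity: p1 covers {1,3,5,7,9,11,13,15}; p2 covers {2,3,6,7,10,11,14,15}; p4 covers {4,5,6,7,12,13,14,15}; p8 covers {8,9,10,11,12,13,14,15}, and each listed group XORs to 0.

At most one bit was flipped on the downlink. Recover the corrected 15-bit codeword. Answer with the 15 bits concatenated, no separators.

101100101101010

s1 (pos 1,3,5,7,9,11,13,15): 1⊕1⊕0⊕1⊕1⊕0⊕0⊕1 = 1
s2 (pos 2,3,6,7,10,11,14,15): 0⊕1⊕0⊕1⊕1⊕0⊕1⊕1 = 1
s4 (pos 4,5,6,7,12,13,14,15): 1⊕0⊕0⊕1⊕1⊕0⊕1⊕1 = 1
s8 (pos 8,9,10,11,12,13,14,15): 0⊕1⊕1⊕0⊕1⊕0⊕1⊕1 = 1
Syndrome s8…s1 = 1111 → error at position 15.
Flip position 15: 101100101101011 → 101100101101010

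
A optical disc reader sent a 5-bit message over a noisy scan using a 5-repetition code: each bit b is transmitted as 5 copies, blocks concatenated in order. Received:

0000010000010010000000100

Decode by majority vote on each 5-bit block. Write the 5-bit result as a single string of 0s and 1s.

00000

Block 1 (00000): 0 ones → 0
Block 2 (10000): 1 one → 0
Block 3 (01001): 2 ones → 0
Block 4 (00000): 0 ones → 0
Block 5 (00100): 1 one → 0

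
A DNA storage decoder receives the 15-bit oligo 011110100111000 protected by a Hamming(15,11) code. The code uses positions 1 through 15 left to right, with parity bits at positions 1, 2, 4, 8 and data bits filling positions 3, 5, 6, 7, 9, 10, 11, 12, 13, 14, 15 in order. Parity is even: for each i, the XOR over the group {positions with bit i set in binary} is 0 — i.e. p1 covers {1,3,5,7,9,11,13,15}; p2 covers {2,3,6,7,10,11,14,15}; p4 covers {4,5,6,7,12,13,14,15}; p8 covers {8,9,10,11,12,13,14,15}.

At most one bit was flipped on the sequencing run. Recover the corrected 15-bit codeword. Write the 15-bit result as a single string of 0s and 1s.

011110100011000

s1 (pos 1,3,5,7,9,11,13,15): 0⊕1⊕1⊕1⊕0⊕1⊕0⊕0 = 0
s2 (pos 2,3,6,7,10,11,14,15): 1⊕1⊕0⊕1⊕1⊕1⊕0⊕0 = 1
s4 (pos 4,5,6,7,12,13,14,15): 1⊕1⊕0⊕1⊕1⊕0⊕0⊕0 = 0
s8 (pos 8,9,10,11,12,13,14,15): 0⊕0⊕1⊕1⊕1⊕0⊕0⊕0 = 1
Syndrome s8…s1 = 1010 → error at position 10.
Flip position 10: 011110100111000 → 011110100011000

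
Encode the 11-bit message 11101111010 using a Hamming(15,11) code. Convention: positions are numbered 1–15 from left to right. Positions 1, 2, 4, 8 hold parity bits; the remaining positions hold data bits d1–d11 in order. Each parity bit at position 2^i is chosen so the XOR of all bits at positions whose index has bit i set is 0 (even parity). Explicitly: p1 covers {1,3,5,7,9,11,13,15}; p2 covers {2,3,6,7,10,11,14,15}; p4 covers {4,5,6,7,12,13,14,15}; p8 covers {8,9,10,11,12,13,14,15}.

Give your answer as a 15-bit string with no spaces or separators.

Place data at non-parity positions: p1 p2 1 p4 1 1 0 p8 1 1 1 1 0 1 0
p1 (pos 1,3,5,7,9,11,13,15): XOR of data positions = 1⊕1⊕0⊕1⊕1⊕0⊕0 = 0
p2 (pos 2,3,6,7,10,11,14,15): XOR of data positions = 1⊕1⊕0⊕1⊕1⊕1⊕0 = 1
p4 (pos 4,5,6,7,12,13,14,15): XOR of data positions = 1⊕1⊕0⊕1⊕0⊕1⊕0 = 0
p8 (pos 8,9,10,11,12,13,14,15): XOR of data positions = 1⊕1⊕1⊕1⊕0⊕1⊕0 = 1
Codeword: 011011011111010

011011011111010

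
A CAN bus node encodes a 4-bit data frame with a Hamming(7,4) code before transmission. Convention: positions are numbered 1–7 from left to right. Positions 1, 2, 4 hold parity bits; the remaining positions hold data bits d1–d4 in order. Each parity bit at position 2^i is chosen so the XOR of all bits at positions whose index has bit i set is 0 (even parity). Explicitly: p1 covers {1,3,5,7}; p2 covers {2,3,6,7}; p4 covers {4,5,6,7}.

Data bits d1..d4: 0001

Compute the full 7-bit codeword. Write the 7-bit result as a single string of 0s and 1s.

Place data at non-parity positions: p1 p2 0 p4 0 0 1
p1 (pos 1,3,5,7): XOR of data positions = 0⊕0⊕1 = 1
p2 (pos 2,3,6,7): XOR of data positions = 0⊕0⊕1 = 1
p4 (pos 4,5,6,7): XOR of data positions = 0⊕0⊕1 = 1
Codeword: 1101001

1101001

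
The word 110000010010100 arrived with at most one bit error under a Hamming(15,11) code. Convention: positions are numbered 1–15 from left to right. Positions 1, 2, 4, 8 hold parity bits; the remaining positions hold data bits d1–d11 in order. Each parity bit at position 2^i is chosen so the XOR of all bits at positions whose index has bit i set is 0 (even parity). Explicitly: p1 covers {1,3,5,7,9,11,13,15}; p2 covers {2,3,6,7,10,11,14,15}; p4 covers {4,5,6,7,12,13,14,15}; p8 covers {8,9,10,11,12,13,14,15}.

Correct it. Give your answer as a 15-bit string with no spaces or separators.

110000010010000

s1 (pos 1,3,5,7,9,11,13,15): 1⊕0⊕0⊕0⊕0⊕1⊕1⊕0 = 1
s2 (pos 2,3,6,7,10,11,14,15): 1⊕0⊕0⊕0⊕0⊕1⊕0⊕0 = 0
s4 (pos 4,5,6,7,12,13,14,15): 0⊕0⊕0⊕0⊕0⊕1⊕0⊕0 = 1
s8 (pos 8,9,10,11,12,13,14,15): 1⊕0⊕0⊕1⊕0⊕1⊕0⊕0 = 1
Syndrome s8…s1 = 1101 → error at position 13.
Flip position 13: 110000010010100 → 110000010010000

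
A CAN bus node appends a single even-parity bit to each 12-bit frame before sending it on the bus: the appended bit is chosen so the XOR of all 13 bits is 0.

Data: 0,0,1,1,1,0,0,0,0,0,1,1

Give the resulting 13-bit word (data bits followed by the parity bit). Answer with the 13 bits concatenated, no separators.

XOR of the 12 data bits: 0⊕0⊕1⊕1⊕1⊕0⊕0⊕0⊕0⊕0⊕1⊕1 = 1
Parity bit = 1 (so all 13 bits XOR to 0).

0011100000111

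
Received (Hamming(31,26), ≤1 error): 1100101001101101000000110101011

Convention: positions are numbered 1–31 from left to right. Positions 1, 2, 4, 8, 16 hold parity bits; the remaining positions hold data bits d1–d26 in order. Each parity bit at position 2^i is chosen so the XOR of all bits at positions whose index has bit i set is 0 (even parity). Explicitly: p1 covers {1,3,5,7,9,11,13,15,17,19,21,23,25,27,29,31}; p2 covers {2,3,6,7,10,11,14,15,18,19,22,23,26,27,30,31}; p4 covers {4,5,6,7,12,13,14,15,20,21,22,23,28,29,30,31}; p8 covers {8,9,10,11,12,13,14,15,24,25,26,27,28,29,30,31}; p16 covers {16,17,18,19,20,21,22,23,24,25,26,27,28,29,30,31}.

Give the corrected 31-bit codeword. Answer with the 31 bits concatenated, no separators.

s1 (pos 1,3,5,7,9,11,13,15,17,19,21,23,25,27,29,31): 1⊕0⊕1⊕1⊕0⊕1⊕1⊕0⊕0⊕0⊕0⊕1⊕0⊕0⊕0⊕1 = 1
s2 (pos 2,3,6,7,10,11,14,15,18,19,22,23,26,27,30,31): 1⊕0⊕0⊕1⊕1⊕1⊕1⊕0⊕0⊕0⊕0⊕1⊕1⊕0⊕1⊕1 = 1
s4 (pos 4,5,6,7,12,13,14,15,20,21,22,23,28,29,30,31): 0⊕1⊕0⊕1⊕0⊕1⊕1⊕0⊕0⊕0⊕0⊕1⊕1⊕0⊕1⊕1 = 0
s8 (pos 8,9,10,11,12,13,14,15,24,25,26,27,28,29,30,31): 0⊕0⊕1⊕1⊕0⊕1⊕1⊕0⊕1⊕0⊕1⊕0⊕1⊕0⊕1⊕1 = 1
s16 (pos 16,17,18,19,20,21,22,23,24,25,26,27,28,29,30,31): 1⊕0⊕0⊕0⊕0⊕0⊕0⊕1⊕1⊕0⊕1⊕0⊕1⊕0⊕1⊕1 = 1
Syndrome s16…s1 = 11011 → error at position 27.
Flip position 27: 1100101001101101000000110101011 → 1100101001101101000000110111011

1100101001101101000000110111011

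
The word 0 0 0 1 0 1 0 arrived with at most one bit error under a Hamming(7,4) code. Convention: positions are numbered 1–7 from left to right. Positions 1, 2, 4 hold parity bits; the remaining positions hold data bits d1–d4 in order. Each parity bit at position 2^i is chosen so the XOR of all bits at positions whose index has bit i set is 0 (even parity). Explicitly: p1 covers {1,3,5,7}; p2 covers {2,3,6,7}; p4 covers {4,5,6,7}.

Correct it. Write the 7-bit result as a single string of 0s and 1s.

0101010

s1 (pos 1,3,5,7): 0⊕0⊕0⊕0 = 0
s2 (pos 2,3,6,7): 0⊕0⊕1⊕0 = 1
s4 (pos 4,5,6,7): 1⊕0⊕1⊕0 = 0
Syndrome s4…s1 = 010 → error at position 2.
Flip position 2: 0001010 → 0101010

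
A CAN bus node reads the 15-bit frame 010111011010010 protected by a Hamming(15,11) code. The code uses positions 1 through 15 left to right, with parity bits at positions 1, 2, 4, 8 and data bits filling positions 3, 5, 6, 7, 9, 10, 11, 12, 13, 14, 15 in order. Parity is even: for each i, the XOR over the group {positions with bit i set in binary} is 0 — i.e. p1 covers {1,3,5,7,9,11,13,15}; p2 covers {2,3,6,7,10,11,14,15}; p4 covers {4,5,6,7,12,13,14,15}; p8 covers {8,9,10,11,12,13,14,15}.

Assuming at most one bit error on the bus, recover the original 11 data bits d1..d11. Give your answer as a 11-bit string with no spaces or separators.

01101010010

s1 (pos 1,3,5,7,9,11,13,15): 0⊕0⊕1⊕0⊕1⊕1⊕0⊕0 = 1
s2 (pos 2,3,6,7,10,11,14,15): 1⊕0⊕1⊕0⊕0⊕1⊕1⊕0 = 0
s4 (pos 4,5,6,7,12,13,14,15): 1⊕1⊕1⊕0⊕0⊕0⊕1⊕0 = 0
s8 (pos 8,9,10,11,12,13,14,15): 1⊕1⊕0⊕1⊕0⊕0⊕1⊕0 = 0
Syndrome s8…s1 = 0001 → error at position 1.
Flip position 1: 010111011010010 → 110111011010010
Read data bits from positions 3,5,6,7,9,10,11,12,13,14,15: 01101010010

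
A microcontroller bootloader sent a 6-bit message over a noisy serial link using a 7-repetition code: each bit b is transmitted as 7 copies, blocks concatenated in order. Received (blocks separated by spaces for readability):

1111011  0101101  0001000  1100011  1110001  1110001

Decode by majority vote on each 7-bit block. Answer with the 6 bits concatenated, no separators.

Block 1 (1111011): 6 ones → 1
Block 2 (0101101): 4 ones → 1
Block 3 (0001000): 1 one → 0
Block 4 (1100011): 4 ones → 1
Block 5 (1110001): 4 ones → 1
Block 6 (1110001): 4 ones → 1

110111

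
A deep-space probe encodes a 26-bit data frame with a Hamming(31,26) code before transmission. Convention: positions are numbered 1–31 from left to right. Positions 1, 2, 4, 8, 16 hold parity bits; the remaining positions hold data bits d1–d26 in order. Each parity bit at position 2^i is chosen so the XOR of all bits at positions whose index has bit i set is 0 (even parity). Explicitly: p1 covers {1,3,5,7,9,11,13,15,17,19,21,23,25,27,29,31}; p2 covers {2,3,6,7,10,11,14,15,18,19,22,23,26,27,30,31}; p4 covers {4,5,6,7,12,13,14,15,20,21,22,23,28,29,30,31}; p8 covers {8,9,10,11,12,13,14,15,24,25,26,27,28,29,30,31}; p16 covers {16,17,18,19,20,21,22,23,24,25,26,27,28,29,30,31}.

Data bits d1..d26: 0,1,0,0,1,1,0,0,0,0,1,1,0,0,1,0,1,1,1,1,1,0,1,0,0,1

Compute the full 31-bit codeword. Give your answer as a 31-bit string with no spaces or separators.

Place data at non-parity positions: p1 p2 0 p4 1 0 0 p8 1 1 0 0 0 0 1 p16 1 0 0 1 0 1 1 1 1 1 0 1 0 0 1
p1 (pos 1,3,5,7,9,11,13,15,17,19,21,23,25,27,29,31): XOR of data positions = 0⊕1⊕0⊕1⊕0⊕0⊕1⊕1⊕0⊕0⊕1⊕1⊕0⊕0⊕1 = 1
p2 (pos 2,3,6,7,10,11,14,15,18,19,22,23,26,27,30,31): XOR of data positions = 0⊕0⊕0⊕1⊕0⊕0⊕1⊕0⊕0⊕1⊕1⊕1⊕0⊕0⊕1 = 0
p4 (pos 4,5,6,7,12,13,14,15,20,21,22,23,28,29,30,31): XOR of data positions = 1⊕0⊕0⊕0⊕0⊕0⊕1⊕1⊕0⊕1⊕1⊕1⊕0⊕0⊕1 = 1
p8 (pos 8,9,10,11,12,13,14,15,24,25,26,27,28,29,30,31): XOR of data positions = 1⊕1⊕0⊕0⊕0⊕0⊕1⊕1⊕1⊕1⊕0⊕1⊕0⊕0⊕1 = 0
p16 (pos 16,17,18,19,20,21,22,23,24,25,26,27,28,29,30,31): XOR of data positions = 1⊕0⊕0⊕1⊕0⊕1⊕1⊕1⊕1⊕1⊕0⊕1⊕0⊕0⊕1 = 1
Codeword: 1001100011000011100101111101001

1001100011000011100101111101001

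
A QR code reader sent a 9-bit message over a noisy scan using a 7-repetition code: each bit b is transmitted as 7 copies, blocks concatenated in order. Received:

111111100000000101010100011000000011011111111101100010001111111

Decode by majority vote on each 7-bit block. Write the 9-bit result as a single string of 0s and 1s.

100001101

Block 1 (1111111): 7 ones → 1
Block 2 (0000000): 0 ones → 0
Block 3 (0101010): 3 ones → 0
Block 4 (1000110): 3 ones → 0
Block 5 (0000001): 1 one → 0
Block 6 (1011111): 6 ones → 1
Block 7 (1111011): 6 ones → 1
Block 8 (0001000): 1 one → 0
Block 9 (1111111): 7 ones → 1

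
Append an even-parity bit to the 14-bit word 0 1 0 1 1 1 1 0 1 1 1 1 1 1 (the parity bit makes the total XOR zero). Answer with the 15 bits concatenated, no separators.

010111101111111

XOR of the 14 data bits: 0⊕1⊕0⊕1⊕1⊕1⊕1⊕0⊕1⊕1⊕1⊕1⊕1⊕1 = 1
Parity bit = 1 (so all 15 bits XOR to 0).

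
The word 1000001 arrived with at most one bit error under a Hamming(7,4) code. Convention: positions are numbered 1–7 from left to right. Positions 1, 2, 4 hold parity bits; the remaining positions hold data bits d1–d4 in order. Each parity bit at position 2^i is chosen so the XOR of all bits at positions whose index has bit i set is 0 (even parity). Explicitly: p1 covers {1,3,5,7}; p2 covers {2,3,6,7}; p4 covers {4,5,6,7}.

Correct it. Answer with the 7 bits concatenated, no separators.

s1 (pos 1,3,5,7): 1⊕0⊕0⊕1 = 0
s2 (pos 2,3,6,7): 0⊕0⊕0⊕1 = 1
s4 (pos 4,5,6,7): 0⊕0⊕0⊕1 = 1
Syndrome s4…s1 = 110 → error at position 6.
Flip position 6: 1000001 → 1000011

1000011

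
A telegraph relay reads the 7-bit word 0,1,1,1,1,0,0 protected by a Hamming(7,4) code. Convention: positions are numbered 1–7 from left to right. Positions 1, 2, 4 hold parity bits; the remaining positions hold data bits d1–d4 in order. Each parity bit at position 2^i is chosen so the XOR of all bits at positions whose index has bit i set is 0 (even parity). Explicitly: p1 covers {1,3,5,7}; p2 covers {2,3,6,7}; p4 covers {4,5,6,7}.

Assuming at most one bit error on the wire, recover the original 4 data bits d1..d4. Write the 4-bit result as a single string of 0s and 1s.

1100

s1 (pos 1,3,5,7): 0⊕1⊕1⊕0 = 0
s2 (pos 2,3,6,7): 1⊕1⊕0⊕0 = 0
s4 (pos 4,5,6,7): 1⊕1⊕0⊕0 = 0
Syndrome s4…s1 = 000 → no error.
Read data bits from positions 3,5,6,7: 1100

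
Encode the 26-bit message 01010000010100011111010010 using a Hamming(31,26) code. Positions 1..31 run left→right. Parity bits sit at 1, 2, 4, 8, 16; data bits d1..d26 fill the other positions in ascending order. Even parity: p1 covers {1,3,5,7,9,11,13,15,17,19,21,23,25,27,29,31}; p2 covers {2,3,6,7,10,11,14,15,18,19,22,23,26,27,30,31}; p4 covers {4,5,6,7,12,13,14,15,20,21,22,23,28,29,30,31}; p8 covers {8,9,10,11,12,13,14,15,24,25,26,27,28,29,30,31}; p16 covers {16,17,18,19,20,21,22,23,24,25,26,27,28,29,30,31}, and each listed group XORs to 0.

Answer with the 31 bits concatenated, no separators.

Place data at non-parity positions: p1 p2 0 p4 1 0 1 p8 0 0 0 0 0 1 0 p16 1 0 0 0 1 1 1 1 1 0 1 0 0 1 0
p1 (pos 1,3,5,7,9,11,13,15,17,19,21,23,25,27,29,31): XOR of data positions = 0⊕1⊕1⊕0⊕0⊕0⊕0⊕1⊕0⊕1⊕1⊕1⊕1⊕0⊕0 = 1
p2 (pos 2,3,6,7,10,11,14,15,18,19,22,23,26,27,30,31): XOR of data positions = 0⊕0⊕1⊕0⊕0⊕1⊕0⊕0⊕0⊕1⊕1⊕0⊕1⊕1⊕0 = 0
p4 (pos 4,5,6,7,12,13,14,15,20,21,22,23,28,29,30,31): XOR of data positions = 1⊕0⊕1⊕0⊕0⊕1⊕0⊕0⊕1⊕1⊕1⊕0⊕0⊕1⊕0 = 1
p8 (pos 8,9,10,11,12,13,14,15,24,25,26,27,28,29,30,31): XOR of data positions = 0⊕0⊕0⊕0⊕0⊕1⊕0⊕1⊕1⊕0⊕1⊕0⊕0⊕1⊕0 = 1
p16 (pos 16,17,18,19,20,21,22,23,24,25,26,27,28,29,30,31): XOR of data positions = 1⊕0⊕0⊕0⊕1⊕1⊕1⊕1⊕1⊕0⊕1⊕0⊕0⊕1⊕0 = 0
Codeword: 1001101100000100100011111010010

1001101100000100100011111010010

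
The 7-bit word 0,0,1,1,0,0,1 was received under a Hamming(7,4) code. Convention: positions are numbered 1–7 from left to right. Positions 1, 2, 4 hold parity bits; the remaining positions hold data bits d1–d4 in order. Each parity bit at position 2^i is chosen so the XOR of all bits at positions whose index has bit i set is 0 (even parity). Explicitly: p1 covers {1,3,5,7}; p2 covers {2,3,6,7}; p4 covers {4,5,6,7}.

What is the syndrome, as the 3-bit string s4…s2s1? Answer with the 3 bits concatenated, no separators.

s1 (pos 1,3,5,7): 0⊕1⊕0⊕1 = 0
s2 (pos 2,3,6,7): 0⊕1⊕0⊕1 = 0
s4 (pos 4,5,6,7): 1⊕0⊕0⊕1 = 0
Syndrome s4…s1 = 000 → no error.

000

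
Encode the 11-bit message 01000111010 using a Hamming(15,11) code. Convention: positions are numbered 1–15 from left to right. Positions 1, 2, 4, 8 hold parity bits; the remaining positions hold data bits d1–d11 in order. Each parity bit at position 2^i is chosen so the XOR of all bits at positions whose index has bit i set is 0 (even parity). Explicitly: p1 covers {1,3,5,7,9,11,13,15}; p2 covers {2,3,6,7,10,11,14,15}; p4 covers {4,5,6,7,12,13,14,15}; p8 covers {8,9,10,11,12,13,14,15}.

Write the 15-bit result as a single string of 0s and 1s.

010110000111010

Place data at non-parity positions: p1 p2 0 p4 1 0 0 p8 0 1 1 1 0 1 0
p1 (pos 1,3,5,7,9,11,13,15): XOR of data positions = 0⊕1⊕0⊕0⊕1⊕0⊕0 = 0
p2 (pos 2,3,6,7,10,11,14,15): XOR of data positions = 0⊕0⊕0⊕1⊕1⊕1⊕0 = 1
p4 (pos 4,5,6,7,12,13,14,15): XOR of data positions = 1⊕0⊕0⊕1⊕0⊕1⊕0 = 1
p8 (pos 8,9,10,11,12,13,14,15): XOR of data positions = 0⊕1⊕1⊕1⊕0⊕1⊕0 = 0
Codeword: 010110000111010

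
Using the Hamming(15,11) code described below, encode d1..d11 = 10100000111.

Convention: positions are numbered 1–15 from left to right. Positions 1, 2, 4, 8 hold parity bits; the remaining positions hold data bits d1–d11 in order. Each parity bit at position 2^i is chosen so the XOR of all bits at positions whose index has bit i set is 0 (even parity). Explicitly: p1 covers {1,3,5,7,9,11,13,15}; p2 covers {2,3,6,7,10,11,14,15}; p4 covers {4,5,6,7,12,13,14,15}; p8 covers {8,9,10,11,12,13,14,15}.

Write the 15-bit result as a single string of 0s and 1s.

Place data at non-parity positions: p1 p2 1 p4 0 1 0 p8 0 0 0 0 1 1 1
p1 (pos 1,3,5,7,9,11,13,15): XOR of data positions = 1⊕0⊕0⊕0⊕0⊕1⊕1 = 1
p2 (pos 2,3,6,7,10,11,14,15): XOR of data positions = 1⊕1⊕0⊕0⊕0⊕1⊕1 = 0
p4 (pos 4,5,6,7,12,13,14,15): XOR of data positions = 0⊕1⊕0⊕0⊕1⊕1⊕1 = 0
p8 (pos 8,9,10,11,12,13,14,15): XOR of data positions = 0⊕0⊕0⊕0⊕1⊕1⊕1 = 1
Codeword: 101001010000111

101001010000111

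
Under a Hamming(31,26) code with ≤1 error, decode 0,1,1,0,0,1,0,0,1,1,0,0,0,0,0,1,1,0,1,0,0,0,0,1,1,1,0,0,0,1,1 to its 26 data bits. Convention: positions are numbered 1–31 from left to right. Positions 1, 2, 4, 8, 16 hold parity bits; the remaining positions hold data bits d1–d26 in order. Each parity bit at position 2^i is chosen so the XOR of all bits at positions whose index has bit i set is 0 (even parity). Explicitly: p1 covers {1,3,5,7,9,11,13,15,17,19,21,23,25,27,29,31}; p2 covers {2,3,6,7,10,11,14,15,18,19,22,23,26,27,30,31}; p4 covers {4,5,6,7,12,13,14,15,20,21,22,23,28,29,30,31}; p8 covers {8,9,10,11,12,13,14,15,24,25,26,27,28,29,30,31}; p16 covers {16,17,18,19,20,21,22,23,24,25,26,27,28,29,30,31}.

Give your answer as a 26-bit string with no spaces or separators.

s1 (pos 1,3,5,7,9,11,13,15,17,19,21,23,25,27,29,31): 0⊕1⊕0⊕0⊕1⊕0⊕0⊕0⊕1⊕1⊕0⊕0⊕1⊕0⊕0⊕1 = 0
s2 (pos 2,3,6,7,10,11,14,15,18,19,22,23,26,27,30,31): 1⊕1⊕1⊕0⊕1⊕0⊕0⊕0⊕0⊕1⊕0⊕0⊕1⊕0⊕1⊕1 = 0
s4 (pos 4,5,6,7,12,13,14,15,20,21,22,23,28,29,30,31): 0⊕0⊕1⊕0⊕0⊕0⊕0⊕0⊕0⊕0⊕0⊕0⊕0⊕0⊕1⊕1 = 1
s8 (pos 8,9,10,11,12,13,14,15,24,25,26,27,28,29,30,31): 0⊕1⊕1⊕0⊕0⊕0⊕0⊕0⊕1⊕1⊕1⊕0⊕0⊕0⊕1⊕1 = 1
s16 (pos 16,17,18,19,20,21,22,23,24,25,26,27,28,29,30,31): 1⊕1⊕0⊕1⊕0⊕0⊕0⊕0⊕1⊕1⊕1⊕0⊕0⊕0⊕1⊕1 = 0
Syndrome s16…s1 = 01100 → error at position 12.
Flip position 12: 0110010011000001101000011100011 → 0110010011010001101000011100011
Read data bits from positions 3,5,6,7,9,10,11,12,13,14,15,17,18,19,20,21,22,23,24,25,26,27,28,29,30,31: 10101101000101000011100011

10101101000101000011100011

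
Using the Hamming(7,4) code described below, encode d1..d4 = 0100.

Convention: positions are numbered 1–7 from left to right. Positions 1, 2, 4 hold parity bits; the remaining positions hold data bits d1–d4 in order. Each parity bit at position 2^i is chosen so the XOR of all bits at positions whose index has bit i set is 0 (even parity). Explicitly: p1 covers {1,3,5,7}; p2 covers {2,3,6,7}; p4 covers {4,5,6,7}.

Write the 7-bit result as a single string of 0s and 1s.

1001100

Place data at non-parity positions: p1 p2 0 p4 1 0 0
p1 (pos 1,3,5,7): XOR of data positions = 0⊕1⊕0 = 1
p2 (pos 2,3,6,7): XOR of data positions = 0⊕0⊕0 = 0
p4 (pos 4,5,6,7): XOR of data positions = 1⊕0⊕0 = 1
Codeword: 1001100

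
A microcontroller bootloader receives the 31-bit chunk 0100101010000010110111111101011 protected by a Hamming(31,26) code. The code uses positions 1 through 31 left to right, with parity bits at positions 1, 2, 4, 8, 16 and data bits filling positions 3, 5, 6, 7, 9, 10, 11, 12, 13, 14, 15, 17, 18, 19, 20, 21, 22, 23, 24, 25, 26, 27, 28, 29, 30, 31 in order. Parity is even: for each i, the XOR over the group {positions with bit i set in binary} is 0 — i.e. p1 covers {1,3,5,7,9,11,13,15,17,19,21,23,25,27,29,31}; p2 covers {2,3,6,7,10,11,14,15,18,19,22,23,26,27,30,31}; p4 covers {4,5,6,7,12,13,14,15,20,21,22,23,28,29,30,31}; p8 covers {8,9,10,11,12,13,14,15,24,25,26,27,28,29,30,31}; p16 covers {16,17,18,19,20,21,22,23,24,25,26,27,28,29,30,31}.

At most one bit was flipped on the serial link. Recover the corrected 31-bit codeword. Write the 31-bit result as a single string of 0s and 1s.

s1 (pos 1,3,5,7,9,11,13,15,17,19,21,23,25,27,29,31): 0⊕0⊕1⊕1⊕1⊕0⊕0⊕1⊕1⊕0⊕1⊕1⊕1⊕0⊕0⊕1 = 1
s2 (pos 2,3,6,7,10,11,14,15,18,19,22,23,26,27,30,31): 1⊕0⊕0⊕1⊕0⊕0⊕0⊕1⊕1⊕0⊕1⊕1⊕1⊕0⊕1⊕1 = 1
s4 (pos 4,5,6,7,12,13,14,15,20,21,22,23,28,29,30,31): 0⊕1⊕0⊕1⊕0⊕0⊕0⊕1⊕1⊕1⊕1⊕1⊕1⊕0⊕1⊕1 = 0
s8 (pos 8,9,10,11,12,13,14,15,24,25,26,27,28,29,30,31): 0⊕1⊕0⊕0⊕0⊕0⊕0⊕1⊕1⊕1⊕1⊕0⊕1⊕0⊕1⊕1 = 0
s16 (pos 16,17,18,19,20,21,22,23,24,25,26,27,28,29,30,31): 0⊕1⊕1⊕0⊕1⊕1⊕1⊕1⊕1⊕1⊕1⊕0⊕1⊕0⊕1⊕1 = 0
Syndrome s16…s1 = 00011 → error at position 3.
Flip position 3: 0100101010000010110111111101011 → 0110101010000010110111111101011

0110101010000010110111111101011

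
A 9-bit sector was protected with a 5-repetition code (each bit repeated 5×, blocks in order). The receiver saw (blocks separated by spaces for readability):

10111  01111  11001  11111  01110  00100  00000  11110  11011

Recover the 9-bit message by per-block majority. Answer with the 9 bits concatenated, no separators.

Block 1 (10111): 4 ones → 1
Block 2 (01111): 4 ones → 1
Block 3 (11001): 3 ones → 1
Block 4 (11111): 5 ones → 1
Block 5 (01110): 3 ones → 1
Block 6 (00100): 1 one → 0
Block 7 (00000): 0 ones → 0
Block 8 (11110): 4 ones → 1
Block 9 (11011): 4 ones → 1

111110011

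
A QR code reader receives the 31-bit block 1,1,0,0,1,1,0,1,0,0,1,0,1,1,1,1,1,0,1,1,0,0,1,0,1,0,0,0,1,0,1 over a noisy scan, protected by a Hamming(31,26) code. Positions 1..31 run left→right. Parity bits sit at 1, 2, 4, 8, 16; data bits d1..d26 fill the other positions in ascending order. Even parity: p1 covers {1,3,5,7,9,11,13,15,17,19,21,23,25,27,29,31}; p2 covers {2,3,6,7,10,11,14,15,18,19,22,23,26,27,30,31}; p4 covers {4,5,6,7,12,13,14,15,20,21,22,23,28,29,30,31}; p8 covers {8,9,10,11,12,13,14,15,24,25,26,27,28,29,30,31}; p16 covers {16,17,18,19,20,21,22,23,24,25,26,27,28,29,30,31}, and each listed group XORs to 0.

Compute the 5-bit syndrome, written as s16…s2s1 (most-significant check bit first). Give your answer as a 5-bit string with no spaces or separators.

00101

s1 (pos 1,3,5,7,9,11,13,15,17,19,21,23,25,27,29,31): 1⊕0⊕1⊕0⊕0⊕1⊕1⊕1⊕1⊕1⊕0⊕1⊕1⊕0⊕1⊕1 = 1
s2 (pos 2,3,6,7,10,11,14,15,18,19,22,23,26,27,30,31): 1⊕0⊕1⊕0⊕0⊕1⊕1⊕1⊕0⊕1⊕0⊕1⊕0⊕0⊕0⊕1 = 0
s4 (pos 4,5,6,7,12,13,14,15,20,21,22,23,28,29,30,31): 0⊕1⊕1⊕0⊕0⊕1⊕1⊕1⊕1⊕0⊕0⊕1⊕0⊕1⊕0⊕1 = 1
s8 (pos 8,9,10,11,12,13,14,15,24,25,26,27,28,29,30,31): 1⊕0⊕0⊕1⊕0⊕1⊕1⊕1⊕0⊕1⊕0⊕0⊕0⊕1⊕0⊕1 = 0
s16 (pos 16,17,18,19,20,21,22,23,24,25,26,27,28,29,30,31): 1⊕1⊕0⊕1⊕1⊕0⊕0⊕1⊕0⊕1⊕0⊕0⊕0⊕1⊕0⊕1 = 0
Syndrome s16…s1 = 00101 → error at position 5.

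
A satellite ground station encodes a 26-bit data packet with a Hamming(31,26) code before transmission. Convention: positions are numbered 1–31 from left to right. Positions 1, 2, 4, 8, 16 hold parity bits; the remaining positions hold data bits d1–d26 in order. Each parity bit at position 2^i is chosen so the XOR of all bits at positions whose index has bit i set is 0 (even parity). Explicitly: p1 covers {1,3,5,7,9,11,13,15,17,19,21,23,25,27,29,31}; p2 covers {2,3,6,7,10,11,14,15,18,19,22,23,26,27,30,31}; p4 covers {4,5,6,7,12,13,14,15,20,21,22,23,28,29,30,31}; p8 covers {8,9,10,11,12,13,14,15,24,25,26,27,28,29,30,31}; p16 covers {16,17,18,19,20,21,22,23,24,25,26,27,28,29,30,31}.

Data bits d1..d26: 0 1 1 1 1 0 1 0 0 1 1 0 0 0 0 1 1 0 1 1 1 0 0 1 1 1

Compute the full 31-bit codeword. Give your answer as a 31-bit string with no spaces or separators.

Place data at non-parity positions: p1 p2 0 p4 1 1 1 p8 1 0 1 0 0 1 1 p16 0 0 0 0 1 1 0 1 1 1 0 0 1 1 1
p1 (pos 1,3,5,7,9,11,13,15,17,19,21,23,25,27,29,31): XOR of data positions = 0⊕1⊕1⊕1⊕1⊕0⊕1⊕0⊕0⊕1⊕0⊕1⊕0⊕1⊕1 = 1
p2 (pos 2,3,6,7,10,11,14,15,18,19,22,23,26,27,30,31): XOR of data positions = 0⊕1⊕1⊕0⊕1⊕1⊕1⊕0⊕0⊕1⊕0⊕1⊕0⊕1⊕1 = 1
p4 (pos 4,5,6,7,12,13,14,15,20,21,22,23,28,29,30,31): XOR of data positions = 1⊕1⊕1⊕0⊕0⊕1⊕1⊕0⊕1⊕1⊕0⊕0⊕1⊕1⊕1 = 0
p8 (pos 8,9,10,11,12,13,14,15,24,25,26,27,28,29,30,31): XOR of data positions = 1⊕0⊕1⊕0⊕0⊕1⊕1⊕1⊕1⊕1⊕0⊕0⊕1⊕1⊕1 = 0
p16 (pos 16,17,18,19,20,21,22,23,24,25,26,27,28,29,30,31): XOR of data positions = 0⊕0⊕0⊕0⊕1⊕1⊕0⊕1⊕1⊕1⊕0⊕0⊕1⊕1⊕1 = 0
Codeword: 1100111010100110000011011100111

1100111010100110000011011100111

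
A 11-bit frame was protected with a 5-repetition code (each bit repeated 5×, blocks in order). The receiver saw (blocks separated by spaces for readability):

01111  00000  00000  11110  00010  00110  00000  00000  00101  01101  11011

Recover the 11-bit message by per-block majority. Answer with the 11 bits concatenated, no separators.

Block 1 (01111): 4 ones → 1
Block 2 (00000): 0 ones → 0
Block 3 (00000): 0 ones → 0
Block 4 (11110): 4 ones → 1
Block 5 (00010): 1 one → 0
Block 6 (00110): 2 ones → 0
Block 7 (00000): 0 ones → 0
Block 8 (00000): 0 ones → 0
Block 9 (00101): 2 ones → 0
Block 10 (01101): 3 ones → 1
Block 11 (11011): 4 ones → 1

10010000011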